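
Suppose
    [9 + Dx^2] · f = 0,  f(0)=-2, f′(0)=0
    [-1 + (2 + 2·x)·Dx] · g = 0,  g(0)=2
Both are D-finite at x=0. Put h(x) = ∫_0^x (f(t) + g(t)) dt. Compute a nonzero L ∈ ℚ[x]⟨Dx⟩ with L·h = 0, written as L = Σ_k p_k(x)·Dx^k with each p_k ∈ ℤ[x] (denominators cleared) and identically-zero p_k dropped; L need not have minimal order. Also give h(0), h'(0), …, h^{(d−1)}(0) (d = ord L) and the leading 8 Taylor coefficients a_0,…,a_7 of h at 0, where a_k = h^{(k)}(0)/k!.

f: a_k = -2, 0, 9, 0, -27/4, 0, 81/40, 0, …
g: a_k = 2, 1, -1/4, 1/8, -5/64, 7/128, -21/512, 33/1024, …
h₀=f+g: left-lcm gives L₀, ord ≤ 3.
h=∫h₀ ⇒ L = L₀·Dx.
L = (-351 - 648·x - 324·x^2)·Dx + (630 + 1926·x + 1944·x^2 + 648·x^3)·Dx^2 + (-39 - 72·x - 36·x^2)·Dx^3 + (70 + 214·x + 216·x^2 + 72·x^3)·Dx^4  (order 4).
h: a_k = 0, 0, 1/2, 35/12, 1/32, -437/320, 7/768, 5079/17920, …
ICs: h(0) = 0, h′(0) = 0, h′′(0) = 1, h′′′(0) = 35/2.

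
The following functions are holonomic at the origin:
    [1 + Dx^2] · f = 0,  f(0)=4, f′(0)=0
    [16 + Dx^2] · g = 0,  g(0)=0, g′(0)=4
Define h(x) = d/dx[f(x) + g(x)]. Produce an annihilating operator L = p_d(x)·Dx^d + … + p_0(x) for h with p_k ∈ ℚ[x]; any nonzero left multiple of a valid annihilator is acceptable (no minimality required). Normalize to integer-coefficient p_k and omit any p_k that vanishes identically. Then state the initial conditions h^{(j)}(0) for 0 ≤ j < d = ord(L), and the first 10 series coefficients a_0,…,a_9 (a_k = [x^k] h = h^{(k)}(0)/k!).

L = 16 + 17·Dx^2 + Dx^4  (order 4).
h: a_k = 4, -4, -32, 2/3, 128/3, -1/30, -1024/45, 1/1260, 2048/315, -1/90720, …
ICs: h(0) = 4, h′(0) = -4, h′′(0) = -64, h′′′(0) = 4.

f: a_k = 4, 0, -2, 0, 1/6, 0, -1/180, 0, 1/10080, 0, …
g: a_k = 0, 4, 0, -32/3, 0, 128/15, 0, -1024/315, 0, 2048/2835, …
Sum ⇒ L₀ = lclm(L_f,L_g) in ℚ(x)⟨Dx⟩.
h₀' ⇒ L via d/dx closure of L₀.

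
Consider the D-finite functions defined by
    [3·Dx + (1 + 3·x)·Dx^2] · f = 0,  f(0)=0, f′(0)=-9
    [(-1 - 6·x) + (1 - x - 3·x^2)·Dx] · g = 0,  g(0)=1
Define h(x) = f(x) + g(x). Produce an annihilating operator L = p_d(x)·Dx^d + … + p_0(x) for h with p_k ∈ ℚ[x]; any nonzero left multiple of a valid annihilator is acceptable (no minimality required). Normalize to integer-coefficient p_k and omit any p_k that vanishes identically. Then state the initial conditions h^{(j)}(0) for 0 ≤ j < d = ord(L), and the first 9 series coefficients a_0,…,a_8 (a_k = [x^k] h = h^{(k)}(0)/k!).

L = (-270 - 1422·x - 3780·x^2 - 2916·x^3 - 2916·x^4)·Dx + (-24 - 468·x - 2736·x^2 - 5616·x^3 - 5994·x^4 - 4860·x^5)·Dx^2 + (11 + 79·x + 129·x^2 - 171·x^3 - 783·x^4 - 1377·x^5 - 972·x^6)·Dx^3  (order 3).
h: a_k = 1, -8, 35/2, -20, 319/4, -529/5, 923/2, -5042/7, 23747/8, …
ICs: h(0) = 1, h′(0) = -8, h′′(0) = 35.

f: a_k = 0, -9, 27/2, -27, 243/4, -729/5, 729/2, -6561/7, 19683/8, …
g: a_k = 1, 1, 4, 7, 19, 40, 97, 217, 508, …
Sum ⇒ L₀ = lclm(L_f,L_g) in ℚ(x)⟨Dx⟩.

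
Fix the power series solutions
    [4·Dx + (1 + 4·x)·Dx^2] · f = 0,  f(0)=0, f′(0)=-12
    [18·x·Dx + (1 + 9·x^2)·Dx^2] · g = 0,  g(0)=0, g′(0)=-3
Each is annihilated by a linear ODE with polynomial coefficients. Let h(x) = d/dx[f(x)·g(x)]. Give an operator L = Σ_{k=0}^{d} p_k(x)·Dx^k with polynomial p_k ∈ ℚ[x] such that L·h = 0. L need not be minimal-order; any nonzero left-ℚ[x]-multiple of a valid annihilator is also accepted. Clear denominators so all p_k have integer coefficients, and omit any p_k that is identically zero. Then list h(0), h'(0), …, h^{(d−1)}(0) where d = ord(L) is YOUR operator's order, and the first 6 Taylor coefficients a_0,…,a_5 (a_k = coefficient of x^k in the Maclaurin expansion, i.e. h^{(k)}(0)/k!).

f: a_k = 0, -12, 24, -64, 192, -3072/5, …
g: a_k = 0, -3, 0, 9, 0, -243/5, …
h₀=f·g: eliminate ⇒ L₀, order ≤ 2·2.
Differentiate: ansatz ord ≤ ord L₀ ⇒ L.
L = (2448 + 17280·x + 76464·x^2 + 518400·x^3 + 1399680·x^4 + 2426112·x^5 + 1679616·x^7) + (452 + 10800·x + 98028·x^2 + 491184·x^3 + 1840320·x^4 + 4339008·x^5 + 6531840·x^6 + 1259712·x^7 + 5878656·x^8)·Dx + (136 + 1912·x + 18576·x^2 + 103608·x^3 + 389448·x^4 + 1100304·x^5 + 2239488·x^6 + 3277584·x^7 + 1259712·x^8 + 3359232·x^9)·Dx^2 + (13 + 176·x + 1234·x^2 + 6048·x^3 + 22833·x^4 + 68688·x^5 + 154224·x^6 + 279936·x^7 + 399492·x^8 + 209952·x^9 + 419904·x^10)·Dx^3  (order 3).
h: a_k = 0, 72, -216, 336, -1800, 55512/5, …
ICs: h(0) = 0, h′(0) = 72, h′′(0) = -432.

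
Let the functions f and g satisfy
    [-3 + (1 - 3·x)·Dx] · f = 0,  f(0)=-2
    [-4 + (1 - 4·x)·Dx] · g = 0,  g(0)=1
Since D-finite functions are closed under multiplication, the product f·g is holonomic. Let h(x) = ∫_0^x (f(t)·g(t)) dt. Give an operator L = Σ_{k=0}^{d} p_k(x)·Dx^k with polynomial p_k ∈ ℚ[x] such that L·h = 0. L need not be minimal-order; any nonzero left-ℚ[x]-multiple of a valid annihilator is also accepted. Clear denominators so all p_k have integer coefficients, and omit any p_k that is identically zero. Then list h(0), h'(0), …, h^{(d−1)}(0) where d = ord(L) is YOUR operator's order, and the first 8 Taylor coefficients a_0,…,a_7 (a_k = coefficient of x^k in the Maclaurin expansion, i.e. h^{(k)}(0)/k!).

f: a_k = -2, -6, -18, -54, -162, -486, -1458, -4374, …
g: a_k = 1, 4, 16, 64, 256, 1024, 4096, 16384, …
f·g: L₀ = L_f ⊗_s L_g, ord ≤ 1·1.
Integrate: L := L₀·Dx.
L = (-7 + 24·x)·Dx + (1 - 7·x + 12·x^2)·Dx^2  (order 2).
h: a_k = 0, -2, -7, -74/3, -175/2, -1562/5, -3367/3, -28394/7, …
ICs: h(0) = 0, h′(0) = -2.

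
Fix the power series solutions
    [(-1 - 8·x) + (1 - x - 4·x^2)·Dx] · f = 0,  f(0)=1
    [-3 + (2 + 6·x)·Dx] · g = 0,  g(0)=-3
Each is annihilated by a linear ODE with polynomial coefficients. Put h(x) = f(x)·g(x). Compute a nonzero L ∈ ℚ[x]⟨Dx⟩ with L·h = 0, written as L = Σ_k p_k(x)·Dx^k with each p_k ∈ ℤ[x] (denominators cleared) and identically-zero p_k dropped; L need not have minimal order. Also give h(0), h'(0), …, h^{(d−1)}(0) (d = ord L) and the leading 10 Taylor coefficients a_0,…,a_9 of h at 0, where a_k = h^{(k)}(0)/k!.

L = (5 + 19·x + 36·x^2) + (-2 - 4·x + 14·x^2 + 24·x^3)·Dx  (order 1).
h: a_k = -3, -15/2, -129/8, -819/16, -13593/128, -84705/256, -727869/1024, -4382811/2048, -154848201/32768, -912916245/65536, …
ICs: h(0) = -3.

f: a_k = 1, 1, 5, 9, 29, 65, 181, 441, 1165, 2929, …
g: a_k = -3, -9/2, 27/8, -81/16, 1215/128, -5103/256, 45927/1024, -216513/2048, 8444007/32768, -42220035/65536, …
L₀ := L_f ⊗_s L_g (sym. prod.), ord ≤ 1.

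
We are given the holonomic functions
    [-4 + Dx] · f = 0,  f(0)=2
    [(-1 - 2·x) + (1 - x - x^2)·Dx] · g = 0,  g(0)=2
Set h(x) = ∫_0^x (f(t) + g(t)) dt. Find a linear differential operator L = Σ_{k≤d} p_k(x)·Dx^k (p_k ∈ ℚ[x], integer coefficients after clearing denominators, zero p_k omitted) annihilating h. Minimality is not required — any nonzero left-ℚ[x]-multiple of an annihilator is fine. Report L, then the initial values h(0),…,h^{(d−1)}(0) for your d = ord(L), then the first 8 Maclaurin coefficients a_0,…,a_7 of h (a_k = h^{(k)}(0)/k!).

L = (8·x + 72·x^2 + 32·x^3)·Dx + (12 - 38·x - 22·x^2 + 32·x^3 + 16·x^4)·Dx^2 + (-3 + 9·x + x^2 - 10·x^3 - 4·x^4)·Dx^3  (order 3).
h: a_k = 0, 4, 5, 20/3, 41/6, 94/15, 248/45, 1682/315, …
ICs: h(0) = 0, h′(0) = 4, h′′(0) = 10.

f: a_k = 2, 8, 16, 64/3, 64/3, 256/15, 512/45, 2048/315, …
g: a_k = 2, 2, 4, 6, 10, 16, 26, 42, …
L₀ := lclm(L_f,L_g); ord L₀ ≤ 1+1.
h=∫h₀ ⇒ L = L₀·Dx.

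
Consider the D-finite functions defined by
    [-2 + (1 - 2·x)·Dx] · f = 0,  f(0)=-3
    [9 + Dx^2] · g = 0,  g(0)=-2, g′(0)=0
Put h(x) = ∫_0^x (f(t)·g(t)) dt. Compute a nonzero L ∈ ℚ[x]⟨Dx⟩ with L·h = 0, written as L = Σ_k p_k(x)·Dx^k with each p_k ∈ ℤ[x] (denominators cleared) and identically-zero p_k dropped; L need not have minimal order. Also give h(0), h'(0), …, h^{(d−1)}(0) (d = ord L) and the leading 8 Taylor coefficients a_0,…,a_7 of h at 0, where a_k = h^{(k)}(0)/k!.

L = (-9 + 18·x)·Dx + 4·Dx^2 + (-1 + 2·x)·Dx^3  (order 3).
h: a_k = 0, 6, 6, -1, -3/2, 33/20, 11/4, 1077/280, …
ICs: h(0) = 0, h′(0) = 6, h′′(0) = 12.

f: a_k = -3, -6, -12, -24, -48, -96, -192, -384, …
g: a_k = -2, 0, 9, 0, -27/4, 0, 81/40, 0, …
f·g: L₀ = L_f ⊗_s L_g, ord ≤ 1·2.
Integrate: L := L₀·Dx.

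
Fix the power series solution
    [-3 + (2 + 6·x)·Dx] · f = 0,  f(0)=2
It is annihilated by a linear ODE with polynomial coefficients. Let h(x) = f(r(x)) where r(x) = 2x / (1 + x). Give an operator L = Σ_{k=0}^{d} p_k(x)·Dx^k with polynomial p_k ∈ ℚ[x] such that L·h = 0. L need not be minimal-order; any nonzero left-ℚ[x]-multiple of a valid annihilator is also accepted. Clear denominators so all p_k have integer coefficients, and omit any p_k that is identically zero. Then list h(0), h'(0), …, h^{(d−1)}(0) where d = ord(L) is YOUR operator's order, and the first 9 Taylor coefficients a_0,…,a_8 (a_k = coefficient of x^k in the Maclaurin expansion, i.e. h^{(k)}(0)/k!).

L = -3 + (1 + 8·x + 7·x^2)·Dx  (order 1).
h: a_k = 2, 6, -15, 51, -861/4, 4137/4, -42987/8, 234975/8, -10648221/64, …
ICs: h(0) = 2.

f: a_k = 2, 3, -9/4, 27/8, -405/64, 1701/128, -15309/512, 72171/1024, -2814669/16384, …
L₀ from L_f via x↦r, Dx↦r'^{-1}Dx.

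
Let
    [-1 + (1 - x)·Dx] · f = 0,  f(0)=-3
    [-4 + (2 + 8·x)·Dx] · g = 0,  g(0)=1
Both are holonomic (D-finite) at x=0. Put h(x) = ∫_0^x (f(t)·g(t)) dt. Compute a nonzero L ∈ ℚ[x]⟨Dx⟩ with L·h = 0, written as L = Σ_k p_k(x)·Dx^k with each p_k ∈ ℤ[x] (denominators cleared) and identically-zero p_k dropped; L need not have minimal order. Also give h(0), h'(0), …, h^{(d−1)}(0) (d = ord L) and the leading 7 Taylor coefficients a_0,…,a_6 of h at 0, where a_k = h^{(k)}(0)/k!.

f: a_k = -3, -3, -3, -3, -3, -3, -3, …
g: a_k = 1, 2, -2, 4, -10, 28, -84, …
L₀ := L_f ⊗_s L_g (sym. prod.), ord ≤ 1.
h=∫h₀ ⇒ L = L₀·Dx.
L = (3 + 2·x)·Dx + (-1 - 3·x + 4·x^2)·Dx^2  (order 2).
h: a_k = 0, -3, -9/2, -1, -15/4, 3, -23/2, …
ICs: h(0) = 0, h′(0) = -3.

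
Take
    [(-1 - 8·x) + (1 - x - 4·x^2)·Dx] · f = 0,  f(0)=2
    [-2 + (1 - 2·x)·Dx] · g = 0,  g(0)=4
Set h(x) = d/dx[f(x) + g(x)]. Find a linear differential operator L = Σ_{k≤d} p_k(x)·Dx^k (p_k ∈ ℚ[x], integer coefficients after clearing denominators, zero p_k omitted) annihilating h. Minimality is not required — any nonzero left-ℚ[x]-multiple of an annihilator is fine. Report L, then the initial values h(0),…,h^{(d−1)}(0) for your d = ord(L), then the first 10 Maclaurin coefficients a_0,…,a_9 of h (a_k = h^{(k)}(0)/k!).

f: a_k = 2, 2, 10, 18, 58, 130, 362, 882, 2330, 5858, …
g: a_k = 4, 8, 16, 32, 64, 128, 256, 512, 1024, 2048, …
h₀=f+g: left-lcm gives L₀, ord ≤ 2.
h=h₀': d/dx-closure on L₀ ⇒ L.
L = (12 - 576·x + 1152·x^2 - 3072·x^3 + 1536·x^4) + (15 + 60·x - 288·x^2 + 1152·x^3 - 2880·x^4 + 1536·x^5)·Dx + (-3 + 21·x - 78·x^2 + 128·x^3 + 96·x^4 - 448·x^5 + 256·x^6)·Dx^2  (order 2).
h: a_k = 10, 52, 150, 488, 1290, 3708, 9758, 26832, 71154, 192740, …
ICs: h(0) = 10, h′(0) = 52.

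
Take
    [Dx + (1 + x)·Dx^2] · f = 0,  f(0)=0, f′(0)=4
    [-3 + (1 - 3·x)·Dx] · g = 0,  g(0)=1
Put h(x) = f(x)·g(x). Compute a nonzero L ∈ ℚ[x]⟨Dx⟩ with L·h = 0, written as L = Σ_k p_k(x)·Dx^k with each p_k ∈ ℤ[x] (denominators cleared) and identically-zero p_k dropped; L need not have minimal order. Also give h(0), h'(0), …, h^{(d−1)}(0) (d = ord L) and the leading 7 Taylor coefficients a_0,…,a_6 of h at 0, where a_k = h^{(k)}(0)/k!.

f: a_k = 0, 4, -2, 4/3, -1, 4/5, -2/3, …
g: a_k = 1, 3, 9, 27, 81, 243, 729, …
Sym-product of L_f,L_g gives L₀ (≤ ord 2).
L = 3 + (5 + 9·x)·Dx + (-1 + 2·x + 3·x^2)·Dx^2  (order 2).
h: a_k = 0, 4, 10, 94/3, 93, 1399/5, 12581/15, …
ICs: h(0) = 0, h′(0) = 4.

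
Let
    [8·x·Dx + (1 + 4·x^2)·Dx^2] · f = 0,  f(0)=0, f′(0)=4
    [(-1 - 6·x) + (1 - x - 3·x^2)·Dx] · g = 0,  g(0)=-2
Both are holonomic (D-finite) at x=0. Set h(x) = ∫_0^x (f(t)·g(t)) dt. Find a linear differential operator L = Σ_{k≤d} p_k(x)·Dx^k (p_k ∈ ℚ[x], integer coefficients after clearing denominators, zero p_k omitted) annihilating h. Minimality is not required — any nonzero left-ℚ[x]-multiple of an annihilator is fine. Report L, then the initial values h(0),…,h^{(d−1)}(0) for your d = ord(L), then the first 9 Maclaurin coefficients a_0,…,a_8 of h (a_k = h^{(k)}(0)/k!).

L = (6 + 8·x + 72·x^2)·Dx + (2 + 4·x + 16·x^2 + 72·x^3)·Dx^2 + (-1 + x - x^2 + 4·x^3 + 12·x^4)·Dx^3  (order 3).
h: a_k = 0, 0, -4, -8/3, -16/3, -136/15, -1012/45, -4064/105, -7909/105, …
ICs: h(0) = 0, h′(0) = 0, h′′(0) = -8.

f: a_k = 0, 4, 0, -16/3, 0, 64/5, 0, -256/7, 0, …
g: a_k = -2, -2, -8, -14, -38, -80, -194, -434, -1016, …
f·g: L₀ = L_f ⊗_s L_g, ord ≤ 2·1.
h=∫h₀ ⇒ L = L₀·Dx.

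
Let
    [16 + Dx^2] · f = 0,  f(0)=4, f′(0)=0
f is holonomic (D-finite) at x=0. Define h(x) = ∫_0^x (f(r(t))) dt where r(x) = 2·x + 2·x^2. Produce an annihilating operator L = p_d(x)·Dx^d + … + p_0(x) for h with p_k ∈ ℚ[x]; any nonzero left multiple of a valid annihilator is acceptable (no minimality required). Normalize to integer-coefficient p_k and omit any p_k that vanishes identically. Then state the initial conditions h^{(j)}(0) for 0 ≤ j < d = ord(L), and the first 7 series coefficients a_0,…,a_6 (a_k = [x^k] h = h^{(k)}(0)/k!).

L = (64 + 384·x + 768·x^2 + 512·x^3)·Dx - 2·Dx^2 + (1 + 2·x)·Dx^3  (order 3).
h: a_k = 0, 4, 0, -128/3, -64, 1664/15, 4096/9, …
ICs: h(0) = 0, h′(0) = 4, h′′(0) = 0.

f: a_k = 4, 0, -32, 0, 128/3, 0, -1024/45, …
Substitute x→r, Dx→(1/r')Dx; clear ⇒ L₀.
Integrate: L := L₀·Dx.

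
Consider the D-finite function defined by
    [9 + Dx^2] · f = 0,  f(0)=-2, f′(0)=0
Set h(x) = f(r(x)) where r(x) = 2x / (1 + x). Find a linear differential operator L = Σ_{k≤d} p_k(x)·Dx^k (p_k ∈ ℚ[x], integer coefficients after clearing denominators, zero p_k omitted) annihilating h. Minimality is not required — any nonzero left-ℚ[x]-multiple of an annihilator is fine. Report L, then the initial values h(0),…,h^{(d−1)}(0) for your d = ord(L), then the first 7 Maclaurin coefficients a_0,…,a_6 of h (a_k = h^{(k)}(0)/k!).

f: a_k = -2, 0, 9, 0, -27/4, 0, 81/40, …
f∘r: x↦r, Dx↦Dx/r' in L_f ⇒ L₀.
L = 36 + (2 + 6·x + 6·x^2 + 2·x^3)·Dx + (1 + 4·x + 6·x^2 + 4·x^3 + x^4)·Dx^2  (order 2).
h: a_k = -2, 0, 36, -72, 0, 288, -3852/5, …
ICs: h(0) = -2, h′(0) = 0.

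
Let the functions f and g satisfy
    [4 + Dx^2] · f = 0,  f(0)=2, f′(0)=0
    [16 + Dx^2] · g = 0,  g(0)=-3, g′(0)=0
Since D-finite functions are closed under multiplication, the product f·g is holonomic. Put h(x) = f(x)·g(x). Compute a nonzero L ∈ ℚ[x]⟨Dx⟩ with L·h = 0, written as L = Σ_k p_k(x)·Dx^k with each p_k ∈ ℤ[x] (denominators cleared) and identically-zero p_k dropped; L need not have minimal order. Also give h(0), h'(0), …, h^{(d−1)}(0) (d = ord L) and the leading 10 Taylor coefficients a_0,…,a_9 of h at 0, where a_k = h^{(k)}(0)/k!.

L = 144 + 40·Dx^2 + Dx^4  (order 4).
h: a_k = -6, 0, 60, 0, -164, 0, 584/3, 0, -13124/105, 0, …
ICs: h(0) = -6, h′(0) = 0, h′′(0) = 120, h′′′(0) = 0.

f: a_k = 2, 0, -4, 0, 4/3, 0, -8/45, 0, 4/315, 0, …
g: a_k = -3, 0, 24, 0, -32, 0, 256/15, 0, -512/105, 0, …
L₀ := L_f ⊗_s L_g (sym. prod.), ord ≤ 4.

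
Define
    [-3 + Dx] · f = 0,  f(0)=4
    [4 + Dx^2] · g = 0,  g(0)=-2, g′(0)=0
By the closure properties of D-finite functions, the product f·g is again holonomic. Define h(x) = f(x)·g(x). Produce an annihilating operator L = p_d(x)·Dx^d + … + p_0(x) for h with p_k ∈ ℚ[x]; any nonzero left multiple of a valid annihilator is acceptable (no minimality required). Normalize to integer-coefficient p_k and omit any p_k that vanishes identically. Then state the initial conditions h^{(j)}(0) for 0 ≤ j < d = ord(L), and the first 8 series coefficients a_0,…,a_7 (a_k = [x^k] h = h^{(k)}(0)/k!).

f: a_k = 4, 12, 18, 18, 27/2, 81/10, 81/20, 243/140, …
g: a_k = -2, 0, 4, 0, -4/3, 0, 8/45, 0, …
L₀ := L_f ⊗_s L_g (sym. prod.), ord ≤ 2.
L = 13 - 6·Dx + Dx^2  (order 2).
h: a_k = -8, -24, -20, 12, 119/3, 199/5, 407/18, 1483/210, …
ICs: h(0) = -8, h′(0) = -24.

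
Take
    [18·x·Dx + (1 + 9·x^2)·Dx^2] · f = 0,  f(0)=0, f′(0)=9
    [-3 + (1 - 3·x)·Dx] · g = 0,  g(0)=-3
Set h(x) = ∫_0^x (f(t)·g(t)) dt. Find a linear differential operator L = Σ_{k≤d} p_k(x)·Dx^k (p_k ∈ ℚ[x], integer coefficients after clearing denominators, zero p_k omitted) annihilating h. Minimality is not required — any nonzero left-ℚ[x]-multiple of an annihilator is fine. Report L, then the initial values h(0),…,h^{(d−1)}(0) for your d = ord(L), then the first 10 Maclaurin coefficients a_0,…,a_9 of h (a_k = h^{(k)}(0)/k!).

f: a_k = 0, 9, 0, -27, 0, 729/5, 0, -6561/7, 0, 6561, …
g: a_k = -3, -9, -27, -81, -243, -729, -2187, -6561, -19683, -59049, …
Product ⇒ symmetric product L₀, ord ≤ 2.
h=∫h₀ ⇒ L = L₀·Dx.
L = 54·x·Dx + (6 - 18·x + 108·x^2)·Dx^2 + (-1 + 3·x - 9·x^2 + 27·x^3)·Dx^3  (order 3).
h: a_k = 0, 0, -27/2, -27, -81/2, -486/5, -3159/10, -28431/35, -124659/70, -166212/35, …
ICs: h(0) = 0, h′(0) = 0, h′′(0) = -27.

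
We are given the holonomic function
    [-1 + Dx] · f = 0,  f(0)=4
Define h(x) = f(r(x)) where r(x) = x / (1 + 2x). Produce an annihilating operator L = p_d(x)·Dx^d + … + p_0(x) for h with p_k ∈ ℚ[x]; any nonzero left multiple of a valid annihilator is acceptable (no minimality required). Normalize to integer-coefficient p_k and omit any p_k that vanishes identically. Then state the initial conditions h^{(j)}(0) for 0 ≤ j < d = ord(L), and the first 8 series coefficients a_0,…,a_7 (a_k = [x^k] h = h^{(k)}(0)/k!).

L = -1 + (1 + 4·x + 4·x^2)·Dx  (order 1).
h: a_k = 4, 4, -6, 26/3, -71/6, 147/10, -2699/180, 9157/1260, …
ICs: h(0) = 4.

f: a_k = 4, 4, 2, 2/3, 1/6, 1/30, 1/180, 1/1260, …
f∘r: x↦r, Dx↦Dx/r' in L_f ⇒ L₀.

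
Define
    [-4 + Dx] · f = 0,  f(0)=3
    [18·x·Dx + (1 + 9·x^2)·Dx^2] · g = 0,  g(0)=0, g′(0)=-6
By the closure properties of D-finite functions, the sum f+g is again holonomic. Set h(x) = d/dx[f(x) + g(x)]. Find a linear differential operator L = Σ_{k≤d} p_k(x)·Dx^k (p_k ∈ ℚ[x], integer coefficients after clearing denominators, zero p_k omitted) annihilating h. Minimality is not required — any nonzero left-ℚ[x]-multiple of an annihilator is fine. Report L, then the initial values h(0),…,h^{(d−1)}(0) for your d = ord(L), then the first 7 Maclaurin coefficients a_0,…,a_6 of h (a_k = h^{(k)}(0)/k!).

f: a_k = 3, 12, 24, 32, 32, 128/5, 256/15, …
g: a_k = 0, -6, 0, 18, 0, -486/5, 0, …
L₀ := lclm(L_f,L_g); ord L₀ ≤ 1+2.
h=h₀': d/dx-closure on L₀ ⇒ L.
L = (36 - 144·x - 972·x^2 - 1296·x^3) + (-17 + 99·x^2 - 648·x^4)·Dx + (2 + 9·x + 36·x^2 + 81·x^3 + 162·x^4)·Dx^2  (order 2).
h: a_k = 6, 48, 150, 128, -358, 512/5, 66634/15, …
ICs: h(0) = 6, h′(0) = 48.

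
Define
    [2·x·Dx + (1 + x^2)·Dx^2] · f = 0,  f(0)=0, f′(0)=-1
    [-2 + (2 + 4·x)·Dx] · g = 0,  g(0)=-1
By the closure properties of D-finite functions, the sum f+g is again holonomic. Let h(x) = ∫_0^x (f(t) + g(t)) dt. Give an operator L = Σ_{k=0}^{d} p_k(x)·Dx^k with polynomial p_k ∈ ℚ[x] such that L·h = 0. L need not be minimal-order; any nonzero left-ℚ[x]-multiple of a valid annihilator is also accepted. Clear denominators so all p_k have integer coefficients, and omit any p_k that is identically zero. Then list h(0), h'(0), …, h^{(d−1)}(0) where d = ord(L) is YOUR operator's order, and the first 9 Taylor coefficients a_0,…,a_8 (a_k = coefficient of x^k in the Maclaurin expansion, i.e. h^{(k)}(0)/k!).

L = (-4 - 20·x + 12·x^2 + 12·x^3)·Dx^2 + (-10 - 16·x - 16·x^2 + 48·x^3 + 42·x^4)·Dx^3 + (-2 + 12·x^2 + 12·x^3 + 14·x^4 + 12·x^5)·Dx^4  (order 4).
h: a_k = 0, -1, -1, 1/6, -1/24, 1/8, -43/240, 3/16, -215/896, …
ICs: h(0) = 0, h′(0) = -1, h′′(0) = -2, h′′′(0) = 1.

f: a_k = 0, -1, 0, 1/3, 0, -1/5, 0, 1/7, 0, …
g: a_k = -1, -1, 1/2, -1/2, 5/8, -7/8, 21/16, -33/16, 429/128, …
f+g: L₀ = lclm(L_f,L_g), ord ≤ 2+1.
h=∫h₀ ⇒ L = L₀·Dx.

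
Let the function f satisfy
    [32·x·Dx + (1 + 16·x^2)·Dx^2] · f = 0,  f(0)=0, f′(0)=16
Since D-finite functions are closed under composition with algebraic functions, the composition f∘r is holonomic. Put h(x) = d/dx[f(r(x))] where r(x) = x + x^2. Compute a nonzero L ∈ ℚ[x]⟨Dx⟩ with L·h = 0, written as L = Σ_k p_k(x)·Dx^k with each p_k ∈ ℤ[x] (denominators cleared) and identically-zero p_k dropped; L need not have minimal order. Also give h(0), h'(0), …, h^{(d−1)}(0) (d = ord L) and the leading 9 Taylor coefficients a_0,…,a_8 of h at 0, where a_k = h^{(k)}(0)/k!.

f: a_k = 0, 16, 0, -256/3, 0, 4096/5, 0, -65536/7, 0, …
f∘r: x↦r, Dx↦Dx/r' in L_f ⇒ L₀.
Differentiate: ansatz ord ≤ ord L₀ ⇒ L.
L = (-2 + 32·x + 128·x^2 + 192·x^3 + 96·x^4) + (1 + 2·x + 16·x^2 + 64·x^3 + 80·x^4 + 32·x^5)·Dx  (order 1).
h: a_k = 16, 32, -256, -1024, 2816, 24064, -8192, -458752, -684032, …
ICs: h(0) = 16.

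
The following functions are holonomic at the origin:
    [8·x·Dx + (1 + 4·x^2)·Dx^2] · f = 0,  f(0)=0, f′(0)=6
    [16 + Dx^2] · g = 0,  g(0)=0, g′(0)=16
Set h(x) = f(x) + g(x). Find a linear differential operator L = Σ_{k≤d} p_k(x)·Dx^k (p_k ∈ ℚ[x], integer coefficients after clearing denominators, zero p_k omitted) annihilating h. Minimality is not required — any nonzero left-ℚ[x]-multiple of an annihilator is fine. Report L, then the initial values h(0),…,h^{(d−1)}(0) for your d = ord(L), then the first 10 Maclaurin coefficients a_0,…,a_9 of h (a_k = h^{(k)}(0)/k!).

f: a_k = 0, 6, 0, -8, 0, 96/5, 0, -384/7, 0, 512/3, …
g: a_k = 0, 16, 0, -128/3, 0, 512/15, 0, -4096/315, 0, 8192/2835, …
h₀=f+g: left-lcm gives L₀, ord ≤ 4.
L = (-512·x + 5120·x^3 + 4096·x^5)·Dx + (16 + 512·x^2 + 2304·x^4 + 2048·x^6)·Dx^2 + (-32·x + 320·x^3 + 256·x^5)·Dx^3 + (1 + 32·x^2 + 144·x^4 + 128·x^6)·Dx^4  (order 4).
h: a_k = 0, 22, 0, -152/3, 0, 160/3, 0, -21376/315, 0, 492032/2835, …
ICs: h(0) = 0, h′(0) = 22, h′′(0) = 0, h′′′(0) = -304.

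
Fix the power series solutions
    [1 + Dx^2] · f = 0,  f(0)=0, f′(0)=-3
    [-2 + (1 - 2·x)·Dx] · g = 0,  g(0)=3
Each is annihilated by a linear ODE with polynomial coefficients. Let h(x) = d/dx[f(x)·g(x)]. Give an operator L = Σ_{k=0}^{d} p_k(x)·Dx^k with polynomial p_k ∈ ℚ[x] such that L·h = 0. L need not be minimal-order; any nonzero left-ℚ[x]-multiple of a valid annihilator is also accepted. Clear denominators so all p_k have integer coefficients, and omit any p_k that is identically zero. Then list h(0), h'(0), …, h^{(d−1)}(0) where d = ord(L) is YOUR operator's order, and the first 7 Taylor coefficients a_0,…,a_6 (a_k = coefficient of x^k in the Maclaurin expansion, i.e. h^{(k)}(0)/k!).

L = (-7 - 4·x + 4·x^2) + (-4 + 8·x)·Dx + (1 - 4·x + 4·x^2)·Dx^2  (order 2).
h: a_k = -9, -36, -207/2, -276, -5523/8, -16569/10, -309287/80, …
ICs: h(0) = -9, h′(0) = -36.

f: a_k = 0, -3, 0, 1/2, 0, -1/40, 0, …
g: a_k = 3, 6, 12, 24, 48, 96, 192, …
Sym-product of L_f,L_g gives L₀ (≤ ord 2).
h=h₀': d/dx-closure on L₀ ⇒ L.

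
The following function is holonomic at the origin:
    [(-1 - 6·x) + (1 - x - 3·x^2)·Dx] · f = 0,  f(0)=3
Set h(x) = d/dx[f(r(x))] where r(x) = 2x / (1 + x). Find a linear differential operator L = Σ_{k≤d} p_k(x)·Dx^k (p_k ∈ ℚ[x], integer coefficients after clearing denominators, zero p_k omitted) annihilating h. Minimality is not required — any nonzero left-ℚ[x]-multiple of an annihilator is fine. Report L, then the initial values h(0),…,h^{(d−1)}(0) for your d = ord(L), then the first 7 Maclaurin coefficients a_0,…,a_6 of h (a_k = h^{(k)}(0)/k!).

L = (14 + 78·x + 546·x^2 + 338·x^3) + (-1 - 14·x + 182·x^3 + 169·x^4)·Dx  (order 1).
h: a_k = 6, 84, 234, 2184, 5070, 42588, 92274, …
ICs: h(0) = 6.

f: a_k = 3, 3, 12, 21, 57, 120, 291, …
h₀=f(r): pull back L_f along r ⇒ L₀.
h=h₀': d/dx-closure on L₀ ⇒ L.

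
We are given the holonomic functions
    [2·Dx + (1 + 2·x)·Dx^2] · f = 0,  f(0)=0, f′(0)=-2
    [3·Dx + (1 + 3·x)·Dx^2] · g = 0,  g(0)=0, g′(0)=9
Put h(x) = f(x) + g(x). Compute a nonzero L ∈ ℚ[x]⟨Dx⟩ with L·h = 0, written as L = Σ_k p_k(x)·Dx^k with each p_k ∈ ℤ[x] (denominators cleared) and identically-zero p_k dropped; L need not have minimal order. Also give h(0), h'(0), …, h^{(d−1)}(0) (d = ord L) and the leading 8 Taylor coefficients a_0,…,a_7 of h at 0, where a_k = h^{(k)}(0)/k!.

L = 12·Dx + (10 + 24·x)·Dx^2 + (1 + 5·x + 6·x^2)·Dx^3  (order 3).
h: a_k = 0, 7, -23/2, 73/3, -227/4, 697/5, -2123/6, 919, …
ICs: h(0) = 0, h′(0) = 7, h′′(0) = -23.

f: a_k = 0, -2, 2, -8/3, 4, -32/5, 32/3, -128/7, …
g: a_k = 0, 9, -27/2, 27, -243/4, 729/5, -729/2, 6561/7, …
L₀ := lclm(L_f,L_g); ord L₀ ≤ 2+2.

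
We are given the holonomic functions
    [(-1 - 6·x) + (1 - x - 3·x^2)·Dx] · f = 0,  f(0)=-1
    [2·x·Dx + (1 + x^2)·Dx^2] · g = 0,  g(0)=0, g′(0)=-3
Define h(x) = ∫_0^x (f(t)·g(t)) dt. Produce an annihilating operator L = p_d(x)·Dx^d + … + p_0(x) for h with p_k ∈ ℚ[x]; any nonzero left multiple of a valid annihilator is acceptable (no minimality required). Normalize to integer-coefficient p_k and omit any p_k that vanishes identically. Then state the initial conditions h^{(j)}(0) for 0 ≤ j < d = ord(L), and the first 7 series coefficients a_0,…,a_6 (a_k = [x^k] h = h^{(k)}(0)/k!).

f: a_k = -1, -1, -4, -7, -19, -40, -97, …
g: a_k = 0, -3, 0, 1, 0, -3/5, 0, …
f·g: L₀ = L_f ⊗_s L_g, ord ≤ 1·2.
Integrate: L := L₀·Dx.
L = (6 + 2·x + 18·x^2)·Dx + (2 + 10·x + 4·x^2 + 18·x^3)·Dx^2 + (-1 + x + 2·x^2 + x^3 + 3·x^4)·Dx^3  (order 3).
h: a_k = 0, 0, 3/2, 1, 11/4, 4, 134/15, …
ICs: h(0) = 0, h′(0) = 0, h′′(0) = 3.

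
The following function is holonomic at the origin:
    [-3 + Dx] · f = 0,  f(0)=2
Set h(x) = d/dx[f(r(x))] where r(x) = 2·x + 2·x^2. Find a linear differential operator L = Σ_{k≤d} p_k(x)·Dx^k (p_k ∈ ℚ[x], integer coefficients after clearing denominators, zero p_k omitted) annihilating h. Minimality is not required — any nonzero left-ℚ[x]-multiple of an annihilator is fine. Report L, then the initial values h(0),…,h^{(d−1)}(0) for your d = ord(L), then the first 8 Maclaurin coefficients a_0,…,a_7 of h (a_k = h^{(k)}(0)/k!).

L = (8 + 24·x + 24·x^2) + (-1 - 2·x)·Dx  (order 1).
h: a_k = 12, 96, 432, 1440, 3888, 44928/5, 91584/5, 1178496/35, …
ICs: h(0) = 12.

f: a_k = 2, 6, 9, 9, 27/4, 81/20, 81/40, 243/280, …
Substitute x→r, Dx→(1/r')Dx; clear ⇒ L₀.
Derive L from L₀ (diff closure).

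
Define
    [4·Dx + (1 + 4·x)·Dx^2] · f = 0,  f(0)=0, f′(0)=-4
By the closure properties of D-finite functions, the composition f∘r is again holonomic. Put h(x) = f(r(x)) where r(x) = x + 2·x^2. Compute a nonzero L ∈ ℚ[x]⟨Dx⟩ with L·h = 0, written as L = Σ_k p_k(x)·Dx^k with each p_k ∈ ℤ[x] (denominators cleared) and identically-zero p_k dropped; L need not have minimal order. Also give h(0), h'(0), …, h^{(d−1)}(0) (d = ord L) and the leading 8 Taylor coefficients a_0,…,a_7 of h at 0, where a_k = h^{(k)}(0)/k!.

f: a_k = 0, -4, 8, -64/3, 64, -1024/5, 2048/3, -16384/7, …
Change of var in L_f (x↦r) gives L₀.
L = (16·x + 32·x^2)·Dx + (1 + 8·x + 24·x^2 + 32·x^3)·Dx^2  (order 2).
h: a_k = 0, -4, 0, 32/3, -32, 256/5, 0, -2048/7, …
ICs: h(0) = 0, h′(0) = -4.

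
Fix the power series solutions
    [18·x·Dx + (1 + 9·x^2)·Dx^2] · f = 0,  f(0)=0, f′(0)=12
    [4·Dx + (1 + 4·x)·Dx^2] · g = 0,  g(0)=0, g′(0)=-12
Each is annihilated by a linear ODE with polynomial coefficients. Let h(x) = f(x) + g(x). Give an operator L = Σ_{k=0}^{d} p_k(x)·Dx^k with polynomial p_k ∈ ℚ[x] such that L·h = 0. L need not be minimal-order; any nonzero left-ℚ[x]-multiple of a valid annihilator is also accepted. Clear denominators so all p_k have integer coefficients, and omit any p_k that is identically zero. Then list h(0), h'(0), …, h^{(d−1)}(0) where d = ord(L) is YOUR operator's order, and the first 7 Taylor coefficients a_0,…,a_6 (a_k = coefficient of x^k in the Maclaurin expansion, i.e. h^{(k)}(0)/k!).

f: a_k = 0, 12, 0, -36, 0, 972/5, 0, …
g: a_k = 0, -12, 24, -64, 192, -3072/5, 2048, …
Sum ⇒ L₀ = lclm(L_f,L_g) in ℚ(x)⟨Dx⟩.
L = (-36 - 432·x + 972·x^2 + 1296·x^3)·Dx + (-25 - 72·x - 189·x^2 + 1944·x^3 + 2592·x^4)·Dx^2 + (-2 + x + 36·x^2 + 81·x^3 + 486·x^4 + 648·x^5)·Dx^3  (order 3).
h: a_k = 0, 0, 24, -100, 192, -420, 2048, …
ICs: h(0) = 0, h′(0) = 0, h′′(0) = 48.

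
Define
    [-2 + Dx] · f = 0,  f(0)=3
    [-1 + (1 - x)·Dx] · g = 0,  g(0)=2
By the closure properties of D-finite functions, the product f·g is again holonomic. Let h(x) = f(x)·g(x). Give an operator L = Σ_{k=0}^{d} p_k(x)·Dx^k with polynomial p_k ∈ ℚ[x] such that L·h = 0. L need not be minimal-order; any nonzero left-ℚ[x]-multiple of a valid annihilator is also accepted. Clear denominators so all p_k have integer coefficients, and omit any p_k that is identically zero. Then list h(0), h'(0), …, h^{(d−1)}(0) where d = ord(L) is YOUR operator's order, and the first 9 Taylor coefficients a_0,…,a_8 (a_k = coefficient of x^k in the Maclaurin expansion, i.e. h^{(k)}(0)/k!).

f: a_k = 3, 6, 6, 4, 2, 4/5, 4/15, 8/105, 2/105, …
g: a_k = 2, 2, 2, 2, 2, 2, 2, 2, 2, …
h₀=f·g: eliminate ⇒ L₀, order ≤ 1·1.
L = (3 - 2·x) + (-1 + x)·Dx  (order 1).
h: a_k = 6, 18, 30, 38, 42, 218/5, 662/15, 310/7, 4654/105, …
ICs: h(0) = 6.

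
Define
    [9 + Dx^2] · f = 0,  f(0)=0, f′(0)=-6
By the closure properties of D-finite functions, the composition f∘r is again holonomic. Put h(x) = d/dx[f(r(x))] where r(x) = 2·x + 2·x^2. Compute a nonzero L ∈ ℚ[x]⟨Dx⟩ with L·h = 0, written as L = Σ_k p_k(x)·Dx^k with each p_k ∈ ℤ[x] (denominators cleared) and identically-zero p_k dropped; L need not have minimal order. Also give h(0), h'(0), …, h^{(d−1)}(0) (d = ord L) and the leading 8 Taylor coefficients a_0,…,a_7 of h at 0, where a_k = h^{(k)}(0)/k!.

L = (48 + 288·x + 864·x^2 + 1152·x^3 + 576·x^4) + (-6 - 12·x)·Dx + (1 + 4·x + 4·x^2)·Dx^2  (order 2).
h: a_k = -12, -24, 216, 864, 432, -3456, -41472/5, -20736/5, …
ICs: h(0) = -12, h′(0) = -24.

f: a_k = 0, -6, 0, 9, 0, -81/20, 0, 243/280, …
Change of var in L_f (x↦r) gives L₀.
h₀' ⇒ L via d/dx closure of L₀.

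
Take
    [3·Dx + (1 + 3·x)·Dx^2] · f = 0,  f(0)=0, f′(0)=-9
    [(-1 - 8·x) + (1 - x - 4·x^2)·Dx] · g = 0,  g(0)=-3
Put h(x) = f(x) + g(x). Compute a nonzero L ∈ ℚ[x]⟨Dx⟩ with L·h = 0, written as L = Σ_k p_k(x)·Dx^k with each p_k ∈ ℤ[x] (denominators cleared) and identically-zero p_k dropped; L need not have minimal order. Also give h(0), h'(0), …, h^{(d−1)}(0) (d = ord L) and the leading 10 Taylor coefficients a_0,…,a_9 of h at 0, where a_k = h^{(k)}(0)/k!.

L = (-342 - 2178·x - 6624·x^2 - 6336·x^3 - 6912·x^4)·Dx + (-36 - 696·x - 4356·x^2 - 10176·x^3 - 12960·x^4 - 11520·x^5)·Dx^2 + (13 + 101·x + 191·x^2 - 225·x^3 - 1440·x^4 - 2928·x^5 - 2304·x^6)·Dx^3  (order 3).
h: a_k = -3, -12, -3/2, -54, -105/4, -1704/5, -357/2, -15822/7, -8277/8, -15348, …
ICs: h(0) = -3, h′(0) = -12, h′′(0) = -3.

f: a_k = 0, -9, 27/2, -27, 243/4, -729/5, 729/2, -6561/7, 19683/8, -6561, …
g: a_k = -3, -3, -15, -27, -87, -195, -543, -1323, -3495, -8787, …
h₀=f+g: left-lcm gives L₀, ord ≤ 3.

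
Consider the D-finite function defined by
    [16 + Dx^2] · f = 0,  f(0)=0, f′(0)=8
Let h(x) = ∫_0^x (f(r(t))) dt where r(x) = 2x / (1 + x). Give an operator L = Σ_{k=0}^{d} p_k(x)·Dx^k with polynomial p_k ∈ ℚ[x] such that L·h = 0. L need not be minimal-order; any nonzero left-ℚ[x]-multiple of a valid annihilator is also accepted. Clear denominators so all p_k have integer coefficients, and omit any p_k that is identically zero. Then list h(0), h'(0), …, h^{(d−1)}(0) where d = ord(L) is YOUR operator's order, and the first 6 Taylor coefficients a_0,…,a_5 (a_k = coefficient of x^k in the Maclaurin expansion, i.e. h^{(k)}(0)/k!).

L = 64·Dx + (2 + 6·x + 6·x^2 + 2·x^3)·Dx^2 + (1 + 4·x + 6·x^2 + 4·x^3 + x^4)·Dx^3  (order 3).
h: a_k = 0, 0, 8, -16/3, -116/3, 496/5, …
ICs: h(0) = 0, h′(0) = 0, h′′(0) = 16.

f: a_k = 0, 8, 0, -64/3, 0, 256/15, …
L₀ from L_f via x↦r, Dx↦r'^{-1}Dx.
h=∫₀ˣh₀: take L = L₀·Dx.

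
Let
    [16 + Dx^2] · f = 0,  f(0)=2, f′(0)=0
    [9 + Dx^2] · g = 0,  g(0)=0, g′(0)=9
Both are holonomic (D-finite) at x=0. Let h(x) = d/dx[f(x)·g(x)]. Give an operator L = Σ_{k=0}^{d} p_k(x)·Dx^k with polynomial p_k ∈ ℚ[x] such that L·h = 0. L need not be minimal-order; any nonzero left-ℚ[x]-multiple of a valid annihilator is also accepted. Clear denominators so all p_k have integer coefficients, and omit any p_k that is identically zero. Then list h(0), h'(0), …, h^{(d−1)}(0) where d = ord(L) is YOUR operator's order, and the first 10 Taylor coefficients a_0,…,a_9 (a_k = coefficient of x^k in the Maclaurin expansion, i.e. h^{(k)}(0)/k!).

L = 49 + 50·Dx^2 + Dx^4  (order 4).
h: a_k = 18, 0, -513, 0, 8403/4, 0, -137257/40, 0, 6725601/2240, 0, …
ICs: h(0) = 18, h′(0) = 0, h′′(0) = -1026, h′′′(0) = 0.

f: a_k = 2, 0, -16, 0, 64/3, 0, -512/45, 0, 1024/315, 0, …
g: a_k = 0, 9, 0, -27/2, 0, 243/40, 0, -729/560, 0, 729/4480, …
L₀ := L_f ⊗_s L_g (sym. prod.), ord ≤ 4.
h₀' ⇒ L via d/dx closure of L₀.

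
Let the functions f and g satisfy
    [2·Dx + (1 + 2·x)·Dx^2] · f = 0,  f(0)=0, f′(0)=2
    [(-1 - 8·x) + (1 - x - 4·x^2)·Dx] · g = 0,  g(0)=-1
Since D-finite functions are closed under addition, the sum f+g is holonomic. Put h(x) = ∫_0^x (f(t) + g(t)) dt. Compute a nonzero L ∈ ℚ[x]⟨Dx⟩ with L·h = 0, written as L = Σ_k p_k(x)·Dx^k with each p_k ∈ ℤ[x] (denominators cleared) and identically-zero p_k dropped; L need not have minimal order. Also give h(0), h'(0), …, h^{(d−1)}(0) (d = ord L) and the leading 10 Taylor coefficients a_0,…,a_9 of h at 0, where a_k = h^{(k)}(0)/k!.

L = (-94 - 644·x - 1664·x^2 - 1920·x^3 - 1536·x^4)·Dx^2 + (-23 - 324·x - 1448·x^2 - 3072·x^3 - 3904·x^4 - 2560·x^5)·Dx^3 + (6 + 35·x + 53·x^2 - 98·x^3 - 528·x^4 - 864·x^5 - 512·x^6)·Dx^4  (order 4).
h: a_k = 0, -1, 1/2, -7/3, -19/12, -33/5, -293/30, -575/21, -2959/56, -133, …
ICs: h(0) = 0, h′(0) = -1, h′′(0) = 1, h′′′(0) = -14.

f: a_k = 0, 2, -2, 8/3, -4, 32/5, -32/3, 128/7, -32, 512/9, …
g: a_k = -1, -1, -5, -9, -29, -65, -181, -441, -1165, -2929, …
Sum ⇒ L₀ = lclm(L_f,L_g) in ℚ(x)⟨Dx⟩.
Integrate: L := L₀·Dx.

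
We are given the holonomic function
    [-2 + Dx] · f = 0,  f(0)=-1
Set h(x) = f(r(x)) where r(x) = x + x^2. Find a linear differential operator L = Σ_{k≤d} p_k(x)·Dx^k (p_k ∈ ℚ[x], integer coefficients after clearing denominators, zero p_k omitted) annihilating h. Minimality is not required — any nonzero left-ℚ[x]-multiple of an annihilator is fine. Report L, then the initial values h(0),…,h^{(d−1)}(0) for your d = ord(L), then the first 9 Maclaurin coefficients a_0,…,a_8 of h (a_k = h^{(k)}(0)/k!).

f: a_k = -1, -2, -2, -4/3, -2/3, -4/15, -4/45, -8/315, -2/315, …
L₀ from L_f via x↦r, Dx↦r'^{-1}Dx.
L = (-2 - 4·x) + Dx  (order 1).
h: a_k = -1, -2, -4, -16/3, -20/3, -104/15, -304/45, -1856/315, -1528/315, …
ICs: h(0) = -1.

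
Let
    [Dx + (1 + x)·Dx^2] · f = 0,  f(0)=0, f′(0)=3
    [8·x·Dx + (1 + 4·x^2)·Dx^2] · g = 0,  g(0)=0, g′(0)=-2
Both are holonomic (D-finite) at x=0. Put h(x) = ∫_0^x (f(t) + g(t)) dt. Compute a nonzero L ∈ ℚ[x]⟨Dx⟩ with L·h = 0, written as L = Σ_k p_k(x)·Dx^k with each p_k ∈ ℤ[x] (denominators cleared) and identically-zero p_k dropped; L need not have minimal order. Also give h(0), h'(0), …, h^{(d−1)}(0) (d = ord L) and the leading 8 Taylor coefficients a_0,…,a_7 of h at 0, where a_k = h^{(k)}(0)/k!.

f: a_k = 0, 3, -3/2, 1, -3/4, 3/5, -1/2, 3/7, …
g: a_k = 0, -2, 0, 8/3, 0, -32/5, 0, 128/7, …
h₀=f+g: left-lcm gives L₀, ord ≤ 4.
h=∫h₀ ⇒ L = L₀·Dx.
L = (-8 - 24·x + 96·x^2 + 32·x^3)·Dx^2 + (-10 - 16·x + 72·x^2 + 192·x^3 + 64·x^4)·Dx^3 + (-1 + 7·x + 8·x^2 + 32·x^3 + 48·x^4 + 16·x^5)·Dx^4  (order 4).
h: a_k = 0, 0, 1/2, -1/2, 11/12, -3/20, -29/30, -1/14, …
ICs: h(0) = 0, h′(0) = 0, h′′(0) = 1, h′′′(0) = -3.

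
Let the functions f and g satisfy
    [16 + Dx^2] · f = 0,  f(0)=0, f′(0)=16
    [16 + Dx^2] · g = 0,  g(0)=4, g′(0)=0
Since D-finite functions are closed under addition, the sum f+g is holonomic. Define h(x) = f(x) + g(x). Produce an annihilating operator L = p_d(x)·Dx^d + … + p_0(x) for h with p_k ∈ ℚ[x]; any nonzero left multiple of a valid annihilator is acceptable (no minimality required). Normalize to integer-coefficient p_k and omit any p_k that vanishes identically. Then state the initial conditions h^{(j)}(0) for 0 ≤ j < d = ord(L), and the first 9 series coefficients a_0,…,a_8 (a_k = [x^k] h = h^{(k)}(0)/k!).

f: a_k = 0, 16, 0, -128/3, 0, 512/15, 0, -4096/315, 0, …
g: a_k = 4, 0, -32, 0, 128/3, 0, -1024/45, 0, 2048/315, …
f+g: L₀ = lclm(L_f,L_g), ord ≤ 2+2.
L = 16 + Dx^2  (order 2).
h: a_k = 4, 16, -32, -128/3, 128/3, 512/15, -1024/45, -4096/315, 2048/315, …
ICs: h(0) = 4, h′(0) = 16.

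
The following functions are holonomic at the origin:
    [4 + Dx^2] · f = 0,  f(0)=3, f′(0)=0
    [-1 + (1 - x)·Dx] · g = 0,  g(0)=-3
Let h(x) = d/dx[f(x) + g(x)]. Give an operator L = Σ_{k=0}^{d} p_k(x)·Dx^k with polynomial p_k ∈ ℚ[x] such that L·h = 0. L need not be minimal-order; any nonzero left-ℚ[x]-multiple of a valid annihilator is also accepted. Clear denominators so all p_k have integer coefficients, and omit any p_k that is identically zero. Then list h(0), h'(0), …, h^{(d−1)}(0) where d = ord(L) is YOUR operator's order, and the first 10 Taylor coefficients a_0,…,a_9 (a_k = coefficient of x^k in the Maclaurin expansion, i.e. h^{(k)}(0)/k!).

L = (64 - 32·x + 16·x^2) + (-20 + 36·x - 24·x^2 + 8·x^3)·Dx + (16 - 8·x + 4·x^2)·Dx^2 + (-5 + 9·x - 6·x^2 + 2·x^3)·Dx^3  (order 3).
h: a_k = -3, -18, -9, -4, -15, -98/5, -21, -2504/105, -27, -28358/945, …
ICs: h(0) = -3, h′(0) = -18, h′′(0) = -18.

f: a_k = 3, 0, -6, 0, 2, 0, -4/15, 0, 2/105, 0, …
g: a_k = -3, -3, -3, -3, -3, -3, -3, -3, -3, -3, …
h₀=f+g: left-lcm gives L₀, ord ≤ 3.
Derive L from L₀ (diff closure).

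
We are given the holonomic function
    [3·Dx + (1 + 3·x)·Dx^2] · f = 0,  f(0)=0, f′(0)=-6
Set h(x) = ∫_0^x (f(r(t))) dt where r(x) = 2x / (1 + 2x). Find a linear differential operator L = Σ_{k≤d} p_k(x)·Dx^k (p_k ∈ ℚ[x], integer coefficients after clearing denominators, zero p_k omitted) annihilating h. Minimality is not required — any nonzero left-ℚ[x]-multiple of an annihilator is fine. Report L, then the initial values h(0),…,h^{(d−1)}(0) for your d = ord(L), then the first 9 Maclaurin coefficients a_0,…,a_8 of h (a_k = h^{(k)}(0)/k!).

L = (10 + 32·x)·Dx^2 + (1 + 10·x + 16·x^2)·Dx^3  (order 3).
h: a_k = 0, 0, -6, 20, -84, 408, -10912/5, 12480, -524256/7, …
ICs: h(0) = 0, h′(0) = 0, h′′(0) = -12.

f: a_k = 0, -6, 9, -18, 81/2, -486/5, 243, -4374/7, 6561/4, …
Change of var in L_f (x↦r) gives L₀.
h=∫h₀ ⇒ L = L₀·Dx.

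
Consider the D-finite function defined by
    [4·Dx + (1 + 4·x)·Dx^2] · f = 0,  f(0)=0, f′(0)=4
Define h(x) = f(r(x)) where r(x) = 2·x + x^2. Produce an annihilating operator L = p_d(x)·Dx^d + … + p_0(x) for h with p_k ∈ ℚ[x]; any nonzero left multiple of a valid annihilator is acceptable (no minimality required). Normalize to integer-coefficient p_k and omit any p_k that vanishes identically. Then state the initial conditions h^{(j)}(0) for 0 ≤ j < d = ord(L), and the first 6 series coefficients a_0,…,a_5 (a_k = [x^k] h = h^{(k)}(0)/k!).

L = (7 + 8·x + 4·x^2)·Dx + (1 + 9·x + 12·x^2 + 4·x^3)·Dx^2  (order 2).
h: a_k = 0, 8, -28, 416/3, -776, 23168/5, …
ICs: h(0) = 0, h′(0) = 8.

f: a_k = 0, 4, -8, 64/3, -64, 1024/5, …
h₀=f(r): pull back L_f along r ⇒ L₀.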